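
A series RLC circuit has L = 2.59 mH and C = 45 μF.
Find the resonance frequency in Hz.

Step 1 — Resonance condition Im(Z)=0 gives ω₀ = 1/√(LC).
Step 2 — ω₀ = 1/√(0.00259·4.5e-05) = 2929 rad/s.
Step 3 — f₀ = ω₀/(2π) = 466.2 Hz.

f₀ = 466.2 Hz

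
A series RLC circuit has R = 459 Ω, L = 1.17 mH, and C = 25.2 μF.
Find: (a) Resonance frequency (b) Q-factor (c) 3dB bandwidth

Step 1 — Resonance condition Im(Z)=0 gives ω₀ = 1/√(LC).
Step 2 — ω₀ = 1/√(0.00117·2.52e-05) = 5824 rad/s.
Step 3 — f₀ = ω₀/(2π) = 926.9 Hz.
Step 4 — Series Q: Q = ω₀L/R = 5824·0.00117/459 = 0.01484.
Step 5 — 3dB bandwidth: Δω = ω₀/Q = 3.923e+05 rad/s; BW = Δω/(2π) = 6.244e+04 Hz.

(a) f₀ = 926.9 Hz  (b) Q = 0.01484  (c) BW = 6.244e+04 Hz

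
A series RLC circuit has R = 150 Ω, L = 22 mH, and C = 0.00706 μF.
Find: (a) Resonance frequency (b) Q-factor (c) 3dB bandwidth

Step 1 — Resonance condition Im(Z)=0 gives ω₀ = 1/√(LC).
Step 2 — ω₀ = 1/√(0.022·7.06e-09) = 8.024e+04 rad/s.
Step 3 — f₀ = ω₀/(2π) = 1.277e+04 Hz.
Step 4 — Series Q: Q = ω₀L/R = 8.024e+04·0.022/150 = 11.77.
Step 5 — 3dB bandwidth: Δω = ω₀/Q = 6818 rad/s; BW = Δω/(2π) = 1085 Hz.

(a) f₀ = 1.277e+04 Hz  (b) Q = 11.77  (c) BW = 1085 Hz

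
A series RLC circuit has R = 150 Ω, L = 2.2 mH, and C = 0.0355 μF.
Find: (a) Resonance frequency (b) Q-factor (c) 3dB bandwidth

Step 1 — Resonance: ω₀ = 1/√(LC) = 1/√(0.0022·3.55e-08) = 1.132e+05 rad/s.
Step 2 — f₀ = ω₀/(2π) = 1.801e+04 Hz.
Step 3 — Series Q: Q = ω₀L/R = 1.132e+05·0.0022/150 = 1.66.
Step 4 — Bandwidth: Δω = ω₀/Q = 6.818e+04 rad/s; BW = Δω/(2π) = 1.085e+04 Hz.

(a) f₀ = 1.801e+04 Hz  (b) Q = 1.66  (c) BW = 1.085e+04 Hz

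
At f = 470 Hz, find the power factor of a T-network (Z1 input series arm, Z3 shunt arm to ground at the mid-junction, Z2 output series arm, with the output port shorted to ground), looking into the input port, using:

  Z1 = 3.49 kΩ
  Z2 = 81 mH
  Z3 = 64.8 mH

Step 1 — Angular frequency: ω = 2π·f = 2π·470 = 2953 rad/s.
Step 2 — Component impedances:
  Z1: Z = R = 3490 Ω
  Z2: Z = jωL = j·2953·0.081 = 0 + j239.2 Ω
  Z3: Z = jωL = j·2953·0.0648 = 0 + j191.4 Ω
Step 3 — With the output port shorted to ground, the output series arm Z2 runs from the junction to ground; the shunt arm Z3 also runs from the junction to ground. They appear in parallel: Z3 || Z2 = 0 + j106.3 Ω.
Step 4 — Series with input arm Z1: Z_in = Z1 + (Z3 || Z2) = 3490 + j106.3 Ω = 3492∠1.7° Ω.
Step 5 — Power factor: PF = cos(φ) = Re(Z)/|Z| = 3490/3491.6 = 0.9995.
Step 6 — Type: Im(Z) = 106.3 ⇒ lagging (phase φ = 1.7°).

PF = 0.9995 (lagging, φ = 1.7°)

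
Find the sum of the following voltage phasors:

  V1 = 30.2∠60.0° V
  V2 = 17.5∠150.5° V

Step 1 — Convert each phasor to rectangular form:
  V1 = 30.2·(cos(60.0°) + j·sin(60.0°)) = 15.1 + j26.15 V
  V2 = 17.5·(cos(150.5°) + j·sin(150.5°)) = -15.23 + j8.617 V
Step 2 — Sum components: V_total = -0.1312 + j34.77 V.
Step 3 — Convert to polar: |V_total| = 34.77 V, ∠V_total = 90.2°.

V_total = 34.77∠90.2° V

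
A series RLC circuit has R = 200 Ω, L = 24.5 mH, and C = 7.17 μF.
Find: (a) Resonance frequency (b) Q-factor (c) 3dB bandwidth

Step 1 — Resonance: ω₀ = 1/√(LC) = 1/√(0.0245·7.17e-06) = 2386 rad/s.
Step 2 — f₀ = ω₀/(2π) = 379.7 Hz.
Step 3 — Series Q: Q = ω₀L/R = 2386·0.0245/200 = 0.2923.
Step 4 — Bandwidth: Δω = ω₀/Q = 8163 rad/s; BW = Δω/(2π) = 1299 Hz.

(a) f₀ = 379.7 Hz  (b) Q = 0.2923  (c) BW = 1299 Hz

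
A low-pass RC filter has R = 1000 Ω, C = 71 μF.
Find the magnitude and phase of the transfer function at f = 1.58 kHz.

Step 1 — Angular frequency: ω = 2π·1580 = 9927 rad/s.
Step 2 — Transfer function: H(jω) = 1/(1 + jωRC).
Step 3 — Denominator: 1 + jωRC = 1 + j·9927·1000·7.1e-05 = 1 + j704.8.
Step 4 — H = 2.013e-06 - j0.001419.
Step 5 — Magnitude: |H| = 0.001419 (-57.0 dB); phase: φ = -89.9°.

|H| = 0.001419 (-57.0 dB), φ = -89.9°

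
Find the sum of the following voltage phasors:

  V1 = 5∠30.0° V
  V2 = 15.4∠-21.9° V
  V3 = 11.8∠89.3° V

Step 1 — Convert each phasor to rectangular form:
  V1 = 5·(cos(30.0°) + j·sin(30.0°)) = 4.33 + j2.5 V
  V2 = 15.4·(cos(-21.9°) + j·sin(-21.9°)) = 14.29 - j5.744 V
  V3 = 11.8·(cos(89.3°) + j·sin(89.3°)) = 0.1442 + j11.8 V
Step 2 — Sum components: V_total = 18.76 + j8.555 V.
Step 3 — Convert to polar: |V_total| = 20.62 V, ∠V_total = 24.5°.

V_total = 20.62∠24.5° V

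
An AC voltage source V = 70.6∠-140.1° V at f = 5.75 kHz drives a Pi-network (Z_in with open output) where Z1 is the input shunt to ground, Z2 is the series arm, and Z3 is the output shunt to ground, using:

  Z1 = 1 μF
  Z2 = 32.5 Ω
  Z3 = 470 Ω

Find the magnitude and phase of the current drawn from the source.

Step 1 — Angular frequency: ω = 2π·f = 2π·5750 = 3.613e+04 rad/s.
Step 2 — Component impedances:
  Z1: Z = 1/(jωC) = -j/(ω·C) = 0 - j27.68 Ω
  Z2: Z = R = 32.5 Ω
  Z3: Z = R = 470 Ω
Step 3 — With open output, the series arm Z2 and the output shunt Z3 appear in series to ground: Z2 + Z3 = 502.5 Ω.
Step 4 — Parallel with input shunt Z1: Z_in = Z1 || (Z2 + Z3) = 1.52 - j27.6 Ω = 27.64∠-86.8° Ω.
Step 5 — Source phasor: V = 70.6∠-140.1° V = -54.16 - j45.29 V.
Step 6 — Ohm's law: I = V / Z_total = (-54.16 - j45.29) / (1.52 - j27.6) = 1.528 - j2.047 A.
Step 7 — Convert to polar: |I| = 2.555 A, ∠I = -53.3°.

I = 2.555∠-53.3° A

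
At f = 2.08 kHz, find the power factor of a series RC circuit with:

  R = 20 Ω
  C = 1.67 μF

Step 1 — Angular frequency: ω = 2π·f = 2π·2080 = 1.307e+04 rad/s.
Step 2 — Component impedances:
  R: Z = R = 20 Ω
  C: Z = 1/(jωC) = -j/(ω·C) = 0 - j45.82 Ω
Step 3 — Series combination: Z_total = R + C = 20 - j45.82 Ω = 49.99∠-66.4° Ω.
Step 4 — Power factor: PF = cos(φ) = Re(Z)/|Z| = 20/49.99 = 0.4001.
Step 5 — Type: Im(Z) = -45.82 ⇒ leading (phase φ = -66.4°).

PF = 0.4001 (leading, φ = -66.4°)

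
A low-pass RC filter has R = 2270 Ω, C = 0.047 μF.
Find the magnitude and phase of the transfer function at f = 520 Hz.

Step 1 — Angular frequency: ω = 2π·520 = 3267 rad/s.
Step 2 — Transfer function: H(jω) = 1/(1 + jωRC).
Step 3 — Denominator: 1 + jωRC = 1 + j·3267·2270·4.7e-08 = 1 + j0.3486.
Step 4 — H = 0.8917 - j0.3108.
Step 5 — Magnitude: |H| = 0.9443 (-0.5 dB); phase: φ = -19.2°.

|H| = 0.9443 (-0.5 dB), φ = -19.2°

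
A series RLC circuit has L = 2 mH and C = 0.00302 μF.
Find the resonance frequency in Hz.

Step 1 — Resonance condition Im(Z)=0 gives ω₀ = 1/√(LC).
Step 2 — ω₀ = 1/√(0.002·3.02e-09) = 4.069e+05 rad/s.
Step 3 — f₀ = ω₀/(2π) = 6.476e+04 Hz.

f₀ = 6.476e+04 Hz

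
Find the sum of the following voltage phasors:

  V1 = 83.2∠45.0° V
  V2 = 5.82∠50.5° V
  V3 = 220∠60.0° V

Step 1 — Convert each phasor to rectangular form:
  V1 = 83.2·(cos(45.0°) + j·sin(45.0°)) = 58.83 + j58.83 V
  V2 = 5.82·(cos(50.5°) + j·sin(50.5°)) = 3.702 + j4.491 V
  V3 = 220·(cos(60.0°) + j·sin(60.0°)) = 110 + j190.5 V
Step 2 — Sum components: V_total = 172.5 + j253.8 V.
Step 3 — Convert to polar: |V_total| = 306.9 V, ∠V_total = 55.8°.

V_total = 306.9∠55.8° V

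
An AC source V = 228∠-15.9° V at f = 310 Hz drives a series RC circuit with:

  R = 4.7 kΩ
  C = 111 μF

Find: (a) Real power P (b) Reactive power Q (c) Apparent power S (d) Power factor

Step 1 — Angular frequency: ω = 2π·f = 2π·310 = 1948 rad/s.
Step 2 — Component impedances:
  R: Z = R = 4700 Ω
  C: Z = 1/(jωC) = -j/(ω·C) = 0 - j4.625 Ω
Step 3 — Series combination: Z_total = R + C = 4700 - j4.625 Ω = 4700∠-0.1° Ω.
Step 4 — Source phasor: V = 228∠-15.9° V = 219.3 - j62.46 V.
Step 5 — Current: I = V / Z = 0.04667 - j0.01324 A = 0.04851∠-15.8° A.
Step 6 — Complex power: S = V·I* = 11.06 - j0.01088 VA.
Step 7 — Real power: P = Re(S) = 11.06 W.
Step 8 — Reactive power: Q = Im(S) = -0.01088 VAR.
Step 9 — Apparent power: |S| = 11.06 VA.
Step 10 — Power factor: PF = P/|S| = 1 (leading).

(a) P = 11.06 W  (b) Q = -0.01088 VAR  (c) S = 11.06 VA  (d) PF = 1 (leading)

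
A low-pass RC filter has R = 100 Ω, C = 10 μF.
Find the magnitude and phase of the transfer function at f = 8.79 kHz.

Step 1 — Angular frequency: ω = 2π·8790 = 5.523e+04 rad/s.
Step 2 — Transfer function: H(jω) = 1/(1 + jωRC).
Step 3 — Denominator: 1 + jωRC = 1 + j·5.523e+04·100·1e-05 = 1 + j55.23.
Step 4 — H = 0.0003277 - j0.0181.
Step 5 — Magnitude: |H| = 0.0181 (-34.8 dB); phase: φ = -89.0°.

|H| = 0.0181 (-34.8 dB), φ = -89.0°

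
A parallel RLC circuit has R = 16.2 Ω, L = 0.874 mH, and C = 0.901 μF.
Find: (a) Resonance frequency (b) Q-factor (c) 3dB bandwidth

Step 1 — Resonance: ω₀ = 1/√(LC) = 1/√(0.000874·9.01e-07) = 3.564e+04 rad/s.
Step 2 — f₀ = ω₀/(2π) = 5672 Hz.
Step 3 — Parallel Q: Q = R/(ω₀L) = 16.2/(3.564e+04·0.000874) = 0.5201.
Step 4 — Bandwidth: Δω = ω₀/Q = 6.851e+04 rad/s; BW = Δω/(2π) = 1.09e+04 Hz.

(a) f₀ = 5672 Hz  (b) Q = 0.5201  (c) BW = 1.09e+04 Hz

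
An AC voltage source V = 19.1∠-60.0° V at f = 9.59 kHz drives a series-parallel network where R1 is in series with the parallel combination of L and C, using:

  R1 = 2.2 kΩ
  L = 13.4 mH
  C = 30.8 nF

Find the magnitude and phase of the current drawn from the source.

Step 1 — Angular frequency: ω = 2π·f = 2π·9590 = 6.026e+04 rad/s.
Step 2 — Component impedances:
  R1: Z = R = 2200 Ω
  L: Z = jωL = j·6.026e+04·0.0134 = 0 + j807.4 Ω
  C: Z = 1/(jωC) = -j/(ω·C) = 0 - j538.8 Ω
Step 3 — Parallel branch: L || C = 1/(1/L + 1/C) = 0 - j1620 Ω.
Step 4 — Series with R1: Z_total = R1 + (L || C) = 2200 - j1620 Ω = 2732∠-36.4° Ω.
Step 5 — Source phasor: V = 19.1∠-60.0° V = 9.55 - j16.54 V.
Step 6 — Ohm's law: I = V / Z_total = (9.55 - j16.54) / (2200 - j1620) = 0.006405 - j0.002803 A.
Step 7 — Convert to polar: |I| = 0.006991 A, ∠I = -23.6°.

I = 0.006991∠-23.6° A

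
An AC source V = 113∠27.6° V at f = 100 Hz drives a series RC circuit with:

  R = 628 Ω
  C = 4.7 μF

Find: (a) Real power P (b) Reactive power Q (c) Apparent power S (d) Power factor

Step 1 — Angular frequency: ω = 2π·f = 2π·100 = 628.3 rad/s.
Step 2 — Component impedances:
  R: Z = R = 628 Ω
  C: Z = 1/(jωC) = -j/(ω·C) = 0 - j338.6 Ω
Step 3 — Series combination: Z_total = R + C = 628 - j338.6 Ω = 713.5∠-28.3° Ω.
Step 4 — Source phasor: V = 113∠27.6° V = 100.1 + j52.35 V.
Step 5 — Current: I = V / Z = 0.08871 + j0.1312 A = 0.1584∠55.9° A.
Step 6 — Complex power: S = V·I* = 15.75 - j8.494 VA.
Step 7 — Real power: P = Re(S) = 15.75 W.
Step 8 — Reactive power: Q = Im(S) = -8.494 VAR.
Step 9 — Apparent power: |S| = 17.9 VA.
Step 10 — Power factor: PF = P/|S| = 0.8802 (leading).

(a) P = 15.75 W  (b) Q = -8.494 VAR  (c) S = 17.9 VA  (d) PF = 0.8802 (leading)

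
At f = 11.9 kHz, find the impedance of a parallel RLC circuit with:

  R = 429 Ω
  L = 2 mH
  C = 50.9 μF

Step 1 — Angular frequency: ω = 2π·f = 2π·1.19e+04 = 7.477e+04 rad/s.
Step 2 — Component impedances:
  R: Z = R = 429 Ω
  L: Z = jωL = j·7.477e+04·0.002 = 0 + j149.5 Ω
  C: Z = 1/(jωC) = -j/(ω·C) = 0 - j0.2628 Ω
Step 3 — Parallel combination: 1/Z_total = 1/R + 1/L + 1/C; Z_total = 0.0001615 - j0.2632 Ω = 0.2632∠-90.0° Ω.

Z = 0.0001615 - j0.2632 Ω = 0.2632∠-90.0° Ω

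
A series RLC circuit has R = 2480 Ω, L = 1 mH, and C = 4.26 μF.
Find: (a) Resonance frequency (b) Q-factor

Step 1 — Resonance condition Im(Z)=0 gives ω₀ = 1/√(LC).
Step 2 — ω₀ = 1/√(0.001·4.26e-06) = 1.532e+04 rad/s.
Step 3 — f₀ = ω₀/(2π) = 2438 Hz.
Step 4 — Series Q: Q = ω₀L/R = 1.532e+04·0.001/2480 = 0.006178.

(a) f₀ = 2438 Hz  (b) Q = 0.006178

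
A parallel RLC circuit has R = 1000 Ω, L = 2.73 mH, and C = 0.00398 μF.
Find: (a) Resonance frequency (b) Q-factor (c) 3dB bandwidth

Step 1 — Resonance: ω₀ = 1/√(LC) = 1/√(0.00273·3.98e-09) = 3.034e+05 rad/s.
Step 2 — f₀ = ω₀/(2π) = 4.828e+04 Hz.
Step 3 — Parallel Q: Q = R/(ω₀L) = 1000/(3.034e+05·0.00273) = 1.207.
Step 4 — Bandwidth: Δω = ω₀/Q = 2.513e+05 rad/s; BW = Δω/(2π) = 3.999e+04 Hz.

(a) f₀ = 4.828e+04 Hz  (b) Q = 1.207  (c) BW = 3.999e+04 Hz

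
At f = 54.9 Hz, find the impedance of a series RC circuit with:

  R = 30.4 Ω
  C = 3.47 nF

Step 1 — Angular frequency: ω = 2π·f = 2π·54.9 = 344.9 rad/s.
Step 2 — Component impedances:
  R: Z = R = 30.4 Ω
  C: Z = 1/(jωC) = -j/(ω·C) = 0 - j8.354e+05 Ω
Step 3 — Series combination: Z_total = R + C = 30.4 - j8.354e+05 Ω = 8.354e+05∠-90.0° Ω.

Z = 30.4 - j8.354e+05 Ω = 8.354e+05∠-90.0° Ω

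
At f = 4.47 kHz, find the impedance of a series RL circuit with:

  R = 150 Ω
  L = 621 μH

Step 1 — Angular frequency: ω = 2π·f = 2π·4470 = 2.809e+04 rad/s.
Step 2 — Component impedances:
  R: Z = R = 150 Ω
  L: Z = jωL = j·2.809e+04·0.000621 = 0 + j17.44 Ω
Step 3 — Series combination: Z_total = R + L = 150 + j17.44 Ω = 151∠6.6° Ω.

Z = 150 + j17.44 Ω = 151∠6.6° Ω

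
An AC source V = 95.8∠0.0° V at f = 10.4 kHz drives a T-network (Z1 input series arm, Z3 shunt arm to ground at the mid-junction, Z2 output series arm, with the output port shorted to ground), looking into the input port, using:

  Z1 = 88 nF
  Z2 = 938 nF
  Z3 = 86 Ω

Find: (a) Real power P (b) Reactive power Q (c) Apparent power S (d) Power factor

Step 1 — Angular frequency: ω = 2π·f = 2π·1.04e+04 = 6.535e+04 rad/s.
Step 2 — Component impedances:
  Z1: Z = 1/(jωC) = -j/(ω·C) = 0 - j173.9 Ω
  Z2: Z = 1/(jωC) = -j/(ω·C) = 0 - j16.31 Ω
  Z3: Z = R = 86 Ω
Step 3 — With the output port shorted to ground, the output series arm Z2 runs from the junction to ground; the shunt arm Z3 also runs from the junction to ground. They appear in parallel: Z3 || Z2 = 2.988 - j15.75 Ω.
Step 4 — Series with input arm Z1: Z_in = Z1 + (Z3 || Z2) = 2.988 - j189.6 Ω = 189.7∠-89.1° Ω.
Step 5 — Source phasor: V = 95.8∠0.0° V = 95.8 V.
Step 6 — Current: I = V / Z = 0.007955 + j0.505 A = 0.5051∠89.1° A.
Step 7 — Complex power: S = V·I* = 0.7621 - j48.38 VA.
Step 8 — Real power: P = Re(S) = 0.7621 W.
Step 9 — Reactive power: Q = Im(S) = -48.38 VAR.
Step 10 — Apparent power: |S| = 48.39 VA.
Step 11 — Power factor: PF = P/|S| = 0.01575 (leading).

(a) P = 0.7621 W  (b) Q = -48.38 VAR  (c) S = 48.39 VA  (d) PF = 0.01575 (leading)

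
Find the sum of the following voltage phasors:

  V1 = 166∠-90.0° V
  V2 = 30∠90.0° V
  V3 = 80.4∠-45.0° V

Step 1 — Convert each phasor to rectangular form:
  V1 = 166·(cos(-90.0°) + j·sin(-90.0°)) = 0 - j166 V
  V2 = 30·(cos(90.0°) + j·sin(90.0°)) = 0 + j30 V
  V3 = 80.4·(cos(-45.0°) + j·sin(-45.0°)) = 56.85 - j56.85 V
Step 2 — Sum components: V_total = 56.85 - j192.9 V.
Step 3 — Convert to polar: |V_total| = 201.1 V, ∠V_total = -73.6°.

V_total = 201.1∠-73.6° V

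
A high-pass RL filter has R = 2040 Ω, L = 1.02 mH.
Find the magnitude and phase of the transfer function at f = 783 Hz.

Step 1 — Angular frequency: ω = 2π·783 = 4920 rad/s.
Step 2 — Transfer function: H(jω) = jωL/(R + jωL).
Step 3 — Numerator jωL = j·5.018; denominator R + jωL = 2040 + j5.018.
Step 4 — H = 6.051e-06 + j0.00246.
Step 5 — Magnitude: |H| = 0.00246 (-52.2 dB); phase: φ = 89.9°.

|H| = 0.00246 (-52.2 dB), φ = 89.9°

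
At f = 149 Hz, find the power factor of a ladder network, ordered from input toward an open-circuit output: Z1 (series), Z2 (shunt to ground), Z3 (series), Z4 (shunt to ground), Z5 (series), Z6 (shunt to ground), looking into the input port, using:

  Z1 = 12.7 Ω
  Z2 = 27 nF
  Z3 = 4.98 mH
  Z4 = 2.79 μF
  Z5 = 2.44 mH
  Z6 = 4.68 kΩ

Step 1 — Angular frequency: ω = 2π·f = 2π·149 = 936.2 rad/s.
Step 2 — Component impedances:
  Z1: Z = R = 12.7 Ω
  Z2: Z = 1/(jωC) = -j/(ω·C) = 0 - j3.956e+04 Ω
  Z3: Z = jωL = j·936.2·0.00498 = 0 + j4.662 Ω
  Z4: Z = 1/(jωC) = -j/(ω·C) = 0 - j382.9 Ω
  Z5: Z = jωL = j·936.2·0.00244 = 0 + j2.284 Ω
  Z6: Z = R = 4680 Ω
Step 3 — Ladder network (open output): work backward from the far end, alternating series and parallel combinations. Z_in = 43.23 - j372.1 Ω = 374.7∠-83.4° Ω.
Step 4 — Power factor: PF = cos(φ) = Re(Z)/|Z| = 43.23/374.7 = 0.1154.
Step 5 — Type: Im(Z) = -372.1 ⇒ leading (phase φ = -83.4°).

PF = 0.1154 (leading, φ = -83.4°)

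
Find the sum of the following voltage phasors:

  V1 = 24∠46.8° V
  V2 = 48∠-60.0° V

Step 1 — Convert each phasor to rectangular form:
  V1 = 24·(cos(46.8°) + j·sin(46.8°)) = 16.43 + j17.5 V
  V2 = 48·(cos(-60.0°) + j·sin(-60.0°)) = 24 - j41.57 V
Step 2 — Sum components: V_total = 40.43 - j24.07 V.
Step 3 — Convert to polar: |V_total| = 47.05 V, ∠V_total = -30.8°.

V_total = 47.05∠-30.8° V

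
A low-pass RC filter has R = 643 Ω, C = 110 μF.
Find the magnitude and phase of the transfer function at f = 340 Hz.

Step 1 — Angular frequency: ω = 2π·340 = 2136 rad/s.
Step 2 — Transfer function: H(jω) = 1/(1 + jωRC).
Step 3 — Denominator: 1 + jωRC = 1 + j·2136·643·0.00011 = 1 + j151.1.
Step 4 — H = 4.38e-05 - j0.006618.
Step 5 — Magnitude: |H| = 0.006618 (-43.6 dB); phase: φ = -89.6°.

|H| = 0.006618 (-43.6 dB), φ = -89.6°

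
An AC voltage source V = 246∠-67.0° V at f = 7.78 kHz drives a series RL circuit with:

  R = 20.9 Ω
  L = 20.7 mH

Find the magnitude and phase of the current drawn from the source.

Step 1 — Angular frequency: ω = 2π·f = 2π·7780 = 4.888e+04 rad/s.
Step 2 — Component impedances:
  R: Z = R = 20.9 Ω
  L: Z = jωL = j·4.888e+04·0.0207 = 0 + j1012 Ω
Step 3 — Series combination: Z_total = R + L = 20.9 + j1012 Ω = 1012∠88.8° Ω.
Step 4 — Source phasor: V = 246∠-67.0° V = 96.12 - j226.4 V.
Step 5 — Ohm's law: I = V / Z_total = (96.12 - j226.4) / (20.9 + j1012) = -0.2217 - j0.09957 A.
Step 6 — Convert to polar: |I| = 0.2431 A, ∠I = -155.8°.

I = 0.2431∠-155.8° A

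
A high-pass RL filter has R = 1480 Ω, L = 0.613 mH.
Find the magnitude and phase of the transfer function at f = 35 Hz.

Step 1 — Angular frequency: ω = 2π·35 = 219.9 rad/s.
Step 2 — Transfer function: H(jω) = jωL/(R + jωL).
Step 3 — Numerator jωL = j·0.1348; denominator R + jωL = 1480 + j0.1348.
Step 4 — H = 8.296e-09 + j9.108e-05.
Step 5 — Magnitude: |H| = 9.108e-05 (-80.8 dB); phase: φ = 90.0°.

|H| = 9.108e-05 (-80.8 dB), φ = 90.0°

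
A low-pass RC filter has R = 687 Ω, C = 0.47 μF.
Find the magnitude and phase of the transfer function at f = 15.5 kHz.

Step 1 — Angular frequency: ω = 2π·1.55e+04 = 9.739e+04 rad/s.
Step 2 — Transfer function: H(jω) = 1/(1 + jωRC).
Step 3 — Denominator: 1 + jωRC = 1 + j·9.739e+04·687·4.7e-07 = 1 + j31.45.
Step 4 — H = 0.00101 - j0.03177.
Step 5 — Magnitude: |H| = 0.03178 (-30.0 dB); phase: φ = -88.2°.

|H| = 0.03178 (-30.0 dB), φ = -88.2°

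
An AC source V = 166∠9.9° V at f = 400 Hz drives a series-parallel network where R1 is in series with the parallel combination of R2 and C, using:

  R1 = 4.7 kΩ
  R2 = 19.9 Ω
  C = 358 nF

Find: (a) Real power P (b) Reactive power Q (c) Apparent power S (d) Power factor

Step 1 — Angular frequency: ω = 2π·f = 2π·400 = 2513 rad/s.
Step 2 — Component impedances:
  R1: Z = R = 4700 Ω
  R2: Z = R = 19.9 Ω
  C: Z = 1/(jωC) = -j/(ω·C) = 0 - j1111 Ω
Step 3 — Parallel branch: R2 || C = 1/(1/R2 + 1/C) = 19.89 - j0.3562 Ω.
Step 4 — Series with R1: Z_total = R1 + (R2 || C) = 4720 - j0.3562 Ω = 4720∠-0.0° Ω.
Step 5 — Source phasor: V = 166∠9.9° V = 163.5 + j28.54 V.
Step 6 — Current: I = V / Z = 0.03465 + j0.006049 A = 0.03517∠9.9° A.
Step 7 — Complex power: S = V·I* = 5.838 - j0.0004406 VA.
Step 8 — Real power: P = Re(S) = 5.838 W.
Step 9 — Reactive power: Q = Im(S) = -0.0004406 VAR.
Step 10 — Apparent power: |S| = 5.838 VA.
Step 11 — Power factor: PF = P/|S| = 1 (leading).

(a) P = 5.838 W  (b) Q = -0.0004406 VAR  (c) S = 5.838 VA  (d) PF = 1 (leading)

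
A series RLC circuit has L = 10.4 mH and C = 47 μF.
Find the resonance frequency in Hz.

Step 1 — Resonance condition Im(Z)=0 gives ω₀ = 1/√(LC).
Step 2 — ω₀ = 1/√(0.0104·4.7e-05) = 1430 rad/s.
Step 3 — f₀ = ω₀/(2π) = 227.6 Hz.

f₀ = 227.6 Hz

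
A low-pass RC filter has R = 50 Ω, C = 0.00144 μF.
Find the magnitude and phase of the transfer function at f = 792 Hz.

Step 1 — Angular frequency: ω = 2π·792 = 4976 rad/s.
Step 2 — Transfer function: H(jω) = 1/(1 + jωRC).
Step 3 — Denominator: 1 + jωRC = 1 + j·4976·50·1.44e-09 = 1 + j0.0003583.
Step 4 — H = 1 - j0.0003583.
Step 5 — Magnitude: |H| = 1 (-0.0 dB); phase: φ = -0.0°.

|H| = 1 (-0.0 dB), φ = -0.0°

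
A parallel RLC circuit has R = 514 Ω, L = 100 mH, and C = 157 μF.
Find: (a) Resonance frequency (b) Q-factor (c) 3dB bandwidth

Step 1 — Resonance: ω₀ = 1/√(LC) = 1/√(0.1·0.000157) = 252.4 rad/s.
Step 2 — f₀ = ω₀/(2π) = 40.17 Hz.
Step 3 — Parallel Q: Q = R/(ω₀L) = 514/(252.4·0.1) = 20.37.
Step 4 — Bandwidth: Δω = ω₀/Q = 12.39 rad/s; BW = Δω/(2π) = 1.972 Hz.

(a) f₀ = 40.17 Hz  (b) Q = 20.37  (c) BW = 1.972 Hz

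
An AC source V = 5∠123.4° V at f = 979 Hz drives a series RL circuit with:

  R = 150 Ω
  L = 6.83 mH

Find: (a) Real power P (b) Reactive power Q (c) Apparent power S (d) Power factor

Step 1 — Angular frequency: ω = 2π·f = 2π·979 = 6151 rad/s.
Step 2 — Component impedances:
  R: Z = R = 150 Ω
  L: Z = jωL = j·6151·0.00683 = 0 + j42.01 Ω
Step 3 — Series combination: Z_total = R + L = 150 + j42.01 Ω = 155.8∠15.6° Ω.
Step 4 — Source phasor: V = 5∠123.4° V = -2.752 + j4.174 V.
Step 5 — Current: I = V / Z = -0.009787 + j0.03057 A = 0.0321∠107.8° A.
Step 6 — Complex power: S = V·I* = 0.1545 + j0.04329 VA.
Step 7 — Real power: P = Re(S) = 0.1545 W.
Step 8 — Reactive power: Q = Im(S) = 0.04329 VAR.
Step 9 — Apparent power: |S| = 0.1605 VA.
Step 10 — Power factor: PF = P/|S| = 0.9629 (lagging).

(a) P = 0.1545 W  (b) Q = 0.04329 VAR  (c) S = 0.1605 VA  (d) PF = 0.9629 (lagging)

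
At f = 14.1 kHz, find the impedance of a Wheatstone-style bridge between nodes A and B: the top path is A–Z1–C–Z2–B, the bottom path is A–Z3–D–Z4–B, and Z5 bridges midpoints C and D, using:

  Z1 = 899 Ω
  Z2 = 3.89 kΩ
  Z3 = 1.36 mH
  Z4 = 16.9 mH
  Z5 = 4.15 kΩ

Step 1 — Angular frequency: ω = 2π·f = 2π·1.41e+04 = 8.859e+04 rad/s.
Step 2 — Component impedances:
  Z1: Z = R = 899 Ω
  Z2: Z = R = 3890 Ω
  Z3: Z = jωL = j·8.859e+04·0.00136 = 0 + j120.5 Ω
  Z4: Z = jωL = j·8.859e+04·0.0169 = 0 + j1497 Ω
  Z5: Z = R = 4150 Ω
Step 3 — Bridge requires nodal analysis (the Z5 bridge couples midpoints C and D, so the two paths cannot be reduced to a simple series/parallel combination). Setting node B to ground and injecting 1 A at node A, the 3-node admittance system at A, C, D solves to V_A = Z_AB = 495.3 + j1448 Ω = 1531∠71.1° Ω.

Z = 495.3 + j1448 Ω = 1531∠71.1° Ω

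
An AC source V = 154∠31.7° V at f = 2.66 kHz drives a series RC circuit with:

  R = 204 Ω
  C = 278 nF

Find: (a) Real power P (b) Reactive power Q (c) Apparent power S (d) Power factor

Step 1 — Angular frequency: ω = 2π·f = 2π·2660 = 1.671e+04 rad/s.
Step 2 — Component impedances:
  R: Z = R = 204 Ω
  C: Z = 1/(jωC) = -j/(ω·C) = 0 - j215.2 Ω
Step 3 — Series combination: Z_total = R + C = 204 - j215.2 Ω = 296.5∠-46.5° Ω.
Step 4 — Source phasor: V = 154∠31.7° V = 131 + j80.92 V.
Step 5 — Current: I = V / Z = 0.1059 + j0.5084 A = 0.5193∠78.2° A.
Step 6 — Complex power: S = V·I* = 55.02 - j58.04 VA.
Step 7 — Real power: P = Re(S) = 55.02 W.
Step 8 — Reactive power: Q = Im(S) = -58.04 VAR.
Step 9 — Apparent power: |S| = 79.97 VA.
Step 10 — Power factor: PF = P/|S| = 0.6879 (leading).

(a) P = 55.02 W  (b) Q = -58.04 VAR  (c) S = 79.97 VA  (d) PF = 0.6879 (leading)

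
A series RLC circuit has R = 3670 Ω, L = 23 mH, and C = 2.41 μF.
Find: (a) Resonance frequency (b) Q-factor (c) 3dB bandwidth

Step 1 — Resonance: ω₀ = 1/√(LC) = 1/√(0.023·2.41e-06) = 4247 rad/s.
Step 2 — f₀ = ω₀/(2π) = 676 Hz.
Step 3 — Series Q: Q = ω₀L/R = 4247·0.023/3670 = 0.02662.
Step 4 — Bandwidth: Δω = ω₀/Q = 1.596e+05 rad/s; BW = Δω/(2π) = 2.54e+04 Hz.

(a) f₀ = 676 Hz  (b) Q = 0.02662  (c) BW = 2.54e+04 Hz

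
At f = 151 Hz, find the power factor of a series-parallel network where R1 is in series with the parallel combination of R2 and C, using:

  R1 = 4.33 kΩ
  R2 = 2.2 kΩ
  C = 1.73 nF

Step 1 — Angular frequency: ω = 2π·f = 2π·151 = 948.8 rad/s.
Step 2 — Component impedances:
  R1: Z = R = 4330 Ω
  R2: Z = R = 2200 Ω
  C: Z = 1/(jωC) = -j/(ω·C) = 0 - j6.093e+05 Ω
Step 3 — Parallel branch: R2 || C = 1/(1/R2 + 1/C) = 2200 - j7.944 Ω.
Step 4 — Series with R1: Z_total = R1 + (R2 || C) = 6530 - j7.944 Ω = 6530∠-0.1° Ω.
Step 5 — Power factor: PF = cos(φ) = Re(Z)/|Z| = 6530/6530 = 1.
Step 6 — Type: Im(Z) = -7.944 ⇒ leading (phase φ = -0.1°).

PF = 1 (leading, φ = -0.1°)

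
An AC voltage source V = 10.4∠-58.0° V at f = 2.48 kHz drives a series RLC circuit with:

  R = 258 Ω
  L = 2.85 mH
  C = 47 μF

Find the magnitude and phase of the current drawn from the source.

Step 1 — Angular frequency: ω = 2π·f = 2π·2480 = 1.558e+04 rad/s.
Step 2 — Component impedances:
  R: Z = R = 258 Ω
  L: Z = jωL = j·1.558e+04·0.00285 = 0 + j44.41 Ω
  C: Z = 1/(jωC) = -j/(ω·C) = 0 - j1.365 Ω
Step 3 — Series combination: Z_total = R + L + C = 258 + j43.04 Ω = 261.6∠9.5° Ω.
Step 4 — Source phasor: V = 10.4∠-58.0° V = 5.511 - j8.82 V.
Step 5 — Ohm's law: I = V / Z_total = (5.511 - j8.82) / (258 + j43.04) = 0.01523 - j0.03673 A.
Step 6 — Convert to polar: |I| = 0.03976 A, ∠I = -67.5°.

I = 0.03976∠-67.5° A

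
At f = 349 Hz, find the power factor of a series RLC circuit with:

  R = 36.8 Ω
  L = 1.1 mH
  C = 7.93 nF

Step 1 — Angular frequency: ω = 2π·f = 2π·349 = 2193 rad/s.
Step 2 — Component impedances:
  R: Z = R = 36.8 Ω
  L: Z = jωL = j·2193·0.0011 = 0 + j2.412 Ω
  C: Z = 1/(jωC) = -j/(ω·C) = 0 - j5.751e+04 Ω
Step 3 — Series combination: Z_total = R + L + C = 36.8 - j5.75e+04 Ω = 5.75e+04∠-90.0° Ω.
Step 4 — Power factor: PF = cos(φ) = Re(Z)/|Z| = 36.8/57505 = 0.0006399.
Step 5 — Type: Im(Z) = -5.75e+04 ⇒ leading (phase φ = -90.0°).

PF = 0.0006399 (leading, φ = -90.0°)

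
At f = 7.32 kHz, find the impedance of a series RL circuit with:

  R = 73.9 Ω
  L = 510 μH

Step 1 — Angular frequency: ω = 2π·f = 2π·7320 = 4.599e+04 rad/s.
Step 2 — Component impedances:
  R: Z = R = 73.9 Ω
  L: Z = jωL = j·4.599e+04·0.00051 = 0 + j23.46 Ω
Step 3 — Series combination: Z_total = R + L = 73.9 + j23.46 Ω = 77.53∠17.6° Ω.

Z = 73.9 + j23.46 Ω = 77.53∠17.6° Ω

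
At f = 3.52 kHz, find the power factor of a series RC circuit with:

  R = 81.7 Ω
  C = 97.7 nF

Step 1 — Angular frequency: ω = 2π·f = 2π·3520 = 2.212e+04 rad/s.
Step 2 — Component impedances:
  R: Z = R = 81.7 Ω
  C: Z = 1/(jωC) = -j/(ω·C) = 0 - j462.8 Ω
Step 3 — Series combination: Z_total = R + C = 81.7 - j462.8 Ω = 469.9∠-80.0° Ω.
Step 4 — Power factor: PF = cos(φ) = Re(Z)/|Z| = 81.7/469.9 = 0.1739.
Step 5 — Type: Im(Z) = -462.8 ⇒ leading (phase φ = -80.0°).

PF = 0.1739 (leading, φ = -80.0°)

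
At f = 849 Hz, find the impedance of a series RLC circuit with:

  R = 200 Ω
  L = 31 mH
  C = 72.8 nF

Step 1 — Angular frequency: ω = 2π·f = 2π·849 = 5334 rad/s.
Step 2 — Component impedances:
  R: Z = R = 200 Ω
  L: Z = jωL = j·5334·0.031 = 0 + j165.4 Ω
  C: Z = 1/(jωC) = -j/(ω·C) = 0 - j2575 Ω
Step 3 — Series combination: Z_total = R + L + C = 200 - j2410 Ω = 2418∠-85.3° Ω.

Z = 200 - j2410 Ω = 2418∠-85.3° Ω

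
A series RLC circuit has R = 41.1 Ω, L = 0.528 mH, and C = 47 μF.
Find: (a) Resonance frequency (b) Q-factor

Step 1 — Resonance condition Im(Z)=0 gives ω₀ = 1/√(LC).
Step 2 — ω₀ = 1/√(0.000528·4.7e-05) = 6348 rad/s.
Step 3 — f₀ = ω₀/(2π) = 1010 Hz.
Step 4 — Series Q: Q = ω₀L/R = 6348·0.000528/41.1 = 0.08155.

(a) f₀ = 1010 Hz  (b) Q = 0.08155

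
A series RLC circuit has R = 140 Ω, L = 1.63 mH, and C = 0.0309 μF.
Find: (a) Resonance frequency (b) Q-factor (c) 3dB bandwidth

Step 1 — Resonance condition Im(Z)=0 gives ω₀ = 1/√(LC).
Step 2 — ω₀ = 1/√(0.00163·3.09e-08) = 1.409e+05 rad/s.
Step 3 — f₀ = ω₀/(2π) = 2.243e+04 Hz.
Step 4 — Series Q: Q = ω₀L/R = 1.409e+05·0.00163/140 = 1.641.
Step 5 — 3dB bandwidth: Δω = ω₀/Q = 8.589e+04 rad/s; BW = Δω/(2π) = 1.367e+04 Hz.

(a) f₀ = 2.243e+04 Hz  (b) Q = 1.641  (c) BW = 1.367e+04 Hz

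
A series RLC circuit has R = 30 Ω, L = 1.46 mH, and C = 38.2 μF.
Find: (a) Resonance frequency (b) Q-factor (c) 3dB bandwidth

Step 1 — Resonance condition Im(Z)=0 gives ω₀ = 1/√(LC).
Step 2 — ω₀ = 1/√(0.00146·3.82e-05) = 4234 rad/s.
Step 3 — f₀ = ω₀/(2π) = 673.9 Hz.
Step 4 — Series Q: Q = ω₀L/R = 4234·0.00146/30 = 0.2061.
Step 5 — 3dB bandwidth: Δω = ω₀/Q = 2.055e+04 rad/s; BW = Δω/(2π) = 3270 Hz.

(a) f₀ = 673.9 Hz  (b) Q = 0.2061  (c) BW = 3270 Hz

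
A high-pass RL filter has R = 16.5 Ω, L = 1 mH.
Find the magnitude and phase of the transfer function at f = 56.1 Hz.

Step 1 — Angular frequency: ω = 2π·56.1 = 352.5 rad/s.
Step 2 — Transfer function: H(jω) = jωL/(R + jωL).
Step 3 — Numerator jωL = j·0.3525; denominator R + jωL = 16.5 + j0.3525.
Step 4 — H = 0.0004562 + j0.02135.
Step 5 — Magnitude: |H| = 0.02136 (-33.4 dB); phase: φ = 88.8°.

|H| = 0.02136 (-33.4 dB), φ = 88.8°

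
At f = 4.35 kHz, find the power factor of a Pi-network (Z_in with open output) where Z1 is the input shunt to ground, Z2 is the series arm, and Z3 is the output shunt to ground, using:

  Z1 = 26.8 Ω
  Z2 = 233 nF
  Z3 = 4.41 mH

Step 1 — Angular frequency: ω = 2π·f = 2π·4350 = 2.733e+04 rad/s.
Step 2 — Component impedances:
  Z1: Z = R = 26.8 Ω
  Z2: Z = 1/(jωC) = -j/(ω·C) = 0 - j157 Ω
  Z3: Z = jωL = j·2.733e+04·0.00441 = 0 + j120.5 Ω
Step 3 — With open output, the series arm Z2 and the output shunt Z3 appear in series to ground: Z2 + Z3 = 0 - j36.49 Ω.
Step 4 — Parallel with input shunt Z1: Z_in = Z1 || (Z2 + Z3) = 17.41 - j12.79 Ω = 21.6∠-36.3° Ω.
Step 5 — Power factor: PF = cos(φ) = Re(Z)/|Z| = 17.41/21.6 = 0.806.
Step 6 — Type: Im(Z) = -12.79 ⇒ leading (phase φ = -36.3°).

PF = 0.806 (leading, φ = -36.3°)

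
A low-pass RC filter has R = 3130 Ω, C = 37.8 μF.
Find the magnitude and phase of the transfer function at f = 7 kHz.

Step 1 — Angular frequency: ω = 2π·7000 = 4.398e+04 rad/s.
Step 2 — Transfer function: H(jω) = 1/(1 + jωRC).
Step 3 — Denominator: 1 + jωRC = 1 + j·4.398e+04·3130·3.78e-05 = 1 + j5204.
Step 4 — H = 3.693e-08 - j0.0001922.
Step 5 — Magnitude: |H| = 0.0001922 (-74.3 dB); phase: φ = -90.0°.

|H| = 0.0001922 (-74.3 dB), φ = -90.0°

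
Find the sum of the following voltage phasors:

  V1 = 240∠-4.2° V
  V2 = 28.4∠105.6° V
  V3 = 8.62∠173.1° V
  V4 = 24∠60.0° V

Step 1 — Convert each phasor to rectangular form:
  V1 = 240·(cos(-4.2°) + j·sin(-4.2°)) = 239.4 - j17.58 V
  V2 = 28.4·(cos(105.6°) + j·sin(105.6°)) = -7.637 + j27.35 V
  V3 = 8.62·(cos(173.1°) + j·sin(173.1°)) = -8.558 + j1.036 V
  V4 = 24·(cos(60.0°) + j·sin(60.0°)) = 12 + j20.78 V
Step 2 — Sum components: V_total = 235.2 + j31.6 V.
Step 3 — Convert to polar: |V_total| = 237.3 V, ∠V_total = 7.7°.

V_total = 237.3∠7.7° V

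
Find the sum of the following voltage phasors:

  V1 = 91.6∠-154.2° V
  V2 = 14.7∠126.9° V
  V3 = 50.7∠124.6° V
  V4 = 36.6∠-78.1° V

Step 1 — Convert each phasor to rectangular form:
  V1 = 91.6·(cos(-154.2°) + j·sin(-154.2°)) = -82.47 - j39.87 V
  V2 = 14.7·(cos(126.9°) + j·sin(126.9°)) = -8.826 + j11.76 V
  V3 = 50.7·(cos(124.6°) + j·sin(124.6°)) = -28.79 + j41.73 V
  V4 = 36.6·(cos(-78.1°) + j·sin(-78.1°)) = 7.547 - j35.81 V
Step 2 — Sum components: V_total = -112.5 - j22.19 V.
Step 3 — Convert to polar: |V_total| = 114.7 V, ∠V_total = -168.8°.

V_total = 114.7∠-168.8° V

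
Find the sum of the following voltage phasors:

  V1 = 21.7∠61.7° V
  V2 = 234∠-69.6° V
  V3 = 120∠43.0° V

Step 1 — Convert each phasor to rectangular form:
  V1 = 21.7·(cos(61.7°) + j·sin(61.7°)) = 10.29 + j19.11 V
  V2 = 234·(cos(-69.6°) + j·sin(-69.6°)) = 81.57 - j219.3 V
  V3 = 120·(cos(43.0°) + j·sin(43.0°)) = 87.76 + j81.84 V
Step 2 — Sum components: V_total = 179.6 - j118.4 V.
Step 3 — Convert to polar: |V_total| = 215.1 V, ∠V_total = -33.4°.

V_total = 215.1∠-33.4° V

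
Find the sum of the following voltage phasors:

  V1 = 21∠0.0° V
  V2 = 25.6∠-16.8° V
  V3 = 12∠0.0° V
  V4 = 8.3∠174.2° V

Step 1 — Convert each phasor to rectangular form:
  V1 = 21·(cos(0.0°) + j·sin(0.0°)) = 21 V
  V2 = 25.6·(cos(-16.8°) + j·sin(-16.8°)) = 24.51 - j7.399 V
  V3 = 12·(cos(0.0°) + j·sin(0.0°)) = 12 V
  V4 = 8.3·(cos(174.2°) + j·sin(174.2°)) = -8.258 + j0.8388 V
Step 2 — Sum components: V_total = 49.25 - j6.56 V.
Step 3 — Convert to polar: |V_total| = 49.68 V, ∠V_total = -7.6°.

V_total = 49.68∠-7.6° V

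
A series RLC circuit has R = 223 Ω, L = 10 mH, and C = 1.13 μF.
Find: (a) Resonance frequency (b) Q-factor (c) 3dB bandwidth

Step 1 — Resonance condition Im(Z)=0 gives ω₀ = 1/√(LC).
Step 2 — ω₀ = 1/√(0.01·1.13e-06) = 9407 rad/s.
Step 3 — f₀ = ω₀/(2π) = 1497 Hz.
Step 4 — Series Q: Q = ω₀L/R = 9407·0.01/223 = 0.4218.
Step 5 — 3dB bandwidth: Δω = ω₀/Q = 2.23e+04 rad/s; BW = Δω/(2π) = 3549 Hz.

(a) f₀ = 1497 Hz  (b) Q = 0.4218  (c) BW = 3549 Hz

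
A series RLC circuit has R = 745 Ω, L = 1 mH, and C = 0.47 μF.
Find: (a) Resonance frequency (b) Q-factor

Step 1 — Resonance condition Im(Z)=0 gives ω₀ = 1/√(LC).
Step 2 — ω₀ = 1/√(0.001·4.7e-07) = 4.613e+04 rad/s.
Step 3 — f₀ = ω₀/(2π) = 7341 Hz.
Step 4 — Series Q: Q = ω₀L/R = 4.613e+04·0.001/745 = 0.06191.

(a) f₀ = 7341 Hz  (b) Q = 0.06191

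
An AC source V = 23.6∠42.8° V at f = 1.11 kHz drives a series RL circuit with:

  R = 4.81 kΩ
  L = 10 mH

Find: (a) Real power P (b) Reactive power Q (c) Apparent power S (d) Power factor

Step 1 — Angular frequency: ω = 2π·f = 2π·1110 = 6974 rad/s.
Step 2 — Component impedances:
  R: Z = R = 4810 Ω
  L: Z = jωL = j·6974·0.01 = 0 + j69.74 Ω
Step 3 — Series combination: Z_total = R + L = 4810 + j69.74 Ω = 4811∠0.8° Ω.
Step 4 — Source phasor: V = 23.6∠42.8° V = 17.32 + j16.03 V.
Step 5 — Current: I = V / Z = 0.003648 + j0.003281 A = 0.004906∠42.0° A.
Step 6 — Complex power: S = V·I* = 0.1158 + j0.001679 VA.
Step 7 — Real power: P = Re(S) = 0.1158 W.
Step 8 — Reactive power: Q = Im(S) = 0.001679 VAR.
Step 9 — Apparent power: |S| = 0.1158 VA.
Step 10 — Power factor: PF = P/|S| = 0.9999 (lagging).

(a) P = 0.1158 W  (b) Q = 0.001679 VAR  (c) S = 0.1158 VA  (d) PF = 0.9999 (lagging)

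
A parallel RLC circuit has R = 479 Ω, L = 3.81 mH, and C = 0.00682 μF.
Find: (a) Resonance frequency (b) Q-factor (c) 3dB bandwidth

Step 1 — Resonance: ω₀ = 1/√(LC) = 1/√(0.00381·6.82e-09) = 1.962e+05 rad/s.
Step 2 — f₀ = ω₀/(2π) = 3.122e+04 Hz.
Step 3 — Parallel Q: Q = R/(ω₀L) = 479/(1.962e+05·0.00381) = 0.6409.
Step 4 — Bandwidth: Δω = ω₀/Q = 3.061e+05 rad/s; BW = Δω/(2π) = 4.872e+04 Hz.

(a) f₀ = 3.122e+04 Hz  (b) Q = 0.6409  (c) BW = 4.872e+04 Hz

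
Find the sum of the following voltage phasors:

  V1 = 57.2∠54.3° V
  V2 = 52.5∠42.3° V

Step 1 — Convert each phasor to rectangular form:
  V1 = 57.2·(cos(54.3°) + j·sin(54.3°)) = 33.38 + j46.45 V
  V2 = 52.5·(cos(42.3°) + j·sin(42.3°)) = 38.83 + j35.33 V
Step 2 — Sum components: V_total = 72.21 + j81.78 V.
Step 3 — Convert to polar: |V_total| = 109.1 V, ∠V_total = 48.6°.

V_total = 109.1∠48.6° V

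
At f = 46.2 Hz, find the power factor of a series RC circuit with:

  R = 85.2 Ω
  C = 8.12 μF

Step 1 — Angular frequency: ω = 2π·f = 2π·46.2 = 290.3 rad/s.
Step 2 — Component impedances:
  R: Z = R = 85.2 Ω
  C: Z = 1/(jωC) = -j/(ω·C) = 0 - j424.3 Ω
Step 3 — Series combination: Z_total = R + C = 85.2 - j424.3 Ω = 432.7∠-78.6° Ω.
Step 4 — Power factor: PF = cos(φ) = Re(Z)/|Z| = 85.2/432.7 = 0.1969.
Step 5 — Type: Im(Z) = -424.3 ⇒ leading (phase φ = -78.6°).

PF = 0.1969 (leading, φ = -78.6°)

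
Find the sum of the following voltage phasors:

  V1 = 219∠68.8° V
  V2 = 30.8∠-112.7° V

Step 1 — Convert each phasor to rectangular form:
  V1 = 219·(cos(68.8°) + j·sin(68.8°)) = 79.2 + j204.2 V
  V2 = 30.8·(cos(-112.7°) + j·sin(-112.7°)) = -11.89 - j28.41 V
Step 2 — Sum components: V_total = 67.31 + j175.8 V.
Step 3 — Convert to polar: |V_total| = 188.2 V, ∠V_total = 69.0°.

V_total = 188.2∠69.0° V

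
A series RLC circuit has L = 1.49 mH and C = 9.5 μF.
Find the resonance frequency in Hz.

Step 1 — Resonance condition Im(Z)=0 gives ω₀ = 1/√(LC).
Step 2 — ω₀ = 1/√(0.00149·9.5e-06) = 8405 rad/s.
Step 3 — f₀ = ω₀/(2π) = 1338 Hz.

f₀ = 1338 Hz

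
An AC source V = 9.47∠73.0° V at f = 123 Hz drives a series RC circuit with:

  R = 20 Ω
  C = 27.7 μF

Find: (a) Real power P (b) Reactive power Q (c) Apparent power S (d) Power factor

Step 1 — Angular frequency: ω = 2π·f = 2π·123 = 772.8 rad/s.
Step 2 — Component impedances:
  R: Z = R = 20 Ω
  C: Z = 1/(jωC) = -j/(ω·C) = 0 - j46.71 Ω
Step 3 — Series combination: Z_total = R + C = 20 - j46.71 Ω = 50.81∠-66.8° Ω.
Step 4 — Source phasor: V = 9.47∠73.0° V = 2.769 + j9.056 V.
Step 5 — Current: I = V / Z = -0.1424 + j0.1202 A = 0.1864∠139.8° A.
Step 6 — Complex power: S = V·I* = 0.6946 - j1.622 VA.
Step 7 — Real power: P = Re(S) = 0.6946 W.
Step 8 — Reactive power: Q = Im(S) = -1.622 VAR.
Step 9 — Apparent power: |S| = 1.765 VA.
Step 10 — Power factor: PF = P/|S| = 0.3936 (leading).

(a) P = 0.6946 W  (b) Q = -1.622 VAR  (c) S = 1.765 VA  (d) PF = 0.3936 (leading)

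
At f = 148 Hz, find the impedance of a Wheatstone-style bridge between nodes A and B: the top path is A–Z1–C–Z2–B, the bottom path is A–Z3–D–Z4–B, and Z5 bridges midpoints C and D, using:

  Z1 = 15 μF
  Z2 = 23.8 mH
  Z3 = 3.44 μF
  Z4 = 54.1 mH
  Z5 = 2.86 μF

Step 1 — Angular frequency: ω = 2π·f = 2π·148 = 929.9 rad/s.
Step 2 — Component impedances:
  Z1: Z = 1/(jωC) = -j/(ω·C) = 0 - j71.69 Ω
  Z2: Z = jωL = j·929.9·0.0238 = 0 + j22.13 Ω
  Z3: Z = 1/(jωC) = -j/(ω·C) = 0 - j312.6 Ω
  Z4: Z = jωL = j·929.9·0.0541 = 0 + j50.31 Ω
  Z5: Z = 1/(jωC) = -j/(ω·C) = 0 - j376 Ω
Step 3 — Bridge requires nodal analysis (the Z5 bridge couples midpoints C and D, so the two paths cannot be reduced to a simple series/parallel combination). Setting node B to ground and injecting 1 A at node A, the 3-node admittance system at A, C, D solves to V_A = Z_AB = 0 - j41.29 Ω = 41.29∠-90.0° Ω.

Z = 0 - j41.29 Ω = 41.29∠-90.0° Ω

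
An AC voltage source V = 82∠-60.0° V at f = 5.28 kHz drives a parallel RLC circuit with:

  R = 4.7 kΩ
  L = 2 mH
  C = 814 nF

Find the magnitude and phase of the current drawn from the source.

Step 1 — Angular frequency: ω = 2π·f = 2π·5280 = 3.318e+04 rad/s.
Step 2 — Component impedances:
  R: Z = R = 4700 Ω
  L: Z = jωL = j·3.318e+04·0.002 = 0 + j66.35 Ω
  C: Z = 1/(jωC) = -j/(ω·C) = 0 - j37.03 Ω
Step 3 — Parallel combination: 1/Z_total = 1/R + 1/L + 1/C; Z_total = 1.494 - j83.77 Ω = 83.79∠-89.0° Ω.
Step 4 — Source phasor: V = 82∠-60.0° V = 41 - j71.01 V.
Step 5 — Ohm's law: I = V / Z_total = (41 - j71.01) / (1.494 - j83.77) = 0.8561 + j0.4741 A.
Step 6 — Convert to polar: |I| = 0.9787 A, ∠I = 29.0°.

I = 0.9787∠29.0° A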